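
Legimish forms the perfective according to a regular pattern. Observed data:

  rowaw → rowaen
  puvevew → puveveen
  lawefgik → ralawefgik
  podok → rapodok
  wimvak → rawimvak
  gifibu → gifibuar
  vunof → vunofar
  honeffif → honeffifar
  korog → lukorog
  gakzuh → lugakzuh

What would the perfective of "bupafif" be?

bupafifar

rowaw and wimvak both have last vowel 'a' yet inflect differently (rowaen, rawimvak), so the last vowel is not what conditions the rule; the final letter is.
"bupafif" ends in -f. The stems ending in -f (vunof → vunofar, honeffif → honeffifar) add -ar.
The other patterns: stems ending in -w drop the final letter and add -en; stems ending in -k add the prefix ra-; stems ending in -g or -h add the prefix lu-.
So bupafif → bupafifar.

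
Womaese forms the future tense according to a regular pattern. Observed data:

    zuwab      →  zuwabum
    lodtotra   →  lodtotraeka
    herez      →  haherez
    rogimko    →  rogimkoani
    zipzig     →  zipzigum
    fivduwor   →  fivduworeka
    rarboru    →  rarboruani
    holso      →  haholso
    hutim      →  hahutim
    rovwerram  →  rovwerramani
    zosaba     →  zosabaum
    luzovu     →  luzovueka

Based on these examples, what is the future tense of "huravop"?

hahuravop

rogimko and holso both end in -o yet inflect differently (rogimkoani, haholso), so the final letter is not what conditions the rule; the first letter is.
"huravop" begins with h-. The stems beginning with h- (holso → haholso, hutim → hahutim, herez → haherez) add the prefix ha-.
The other patterns: stems beginning with r- add -ani; stems beginning with z- add -um; stems beginning with f- or l- add -eka.
So huravop → hahuravop.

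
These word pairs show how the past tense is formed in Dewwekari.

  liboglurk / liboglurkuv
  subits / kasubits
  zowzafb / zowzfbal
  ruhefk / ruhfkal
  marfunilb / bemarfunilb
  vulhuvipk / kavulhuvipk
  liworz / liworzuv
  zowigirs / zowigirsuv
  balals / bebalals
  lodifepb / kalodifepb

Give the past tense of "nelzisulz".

vulhuvipk and ruhefk both end in -k yet inflect differently (kavulhuvipk, ruhfkal), so the final letter is not what conditions the rule; the second-to-last letter is.
"nelzisulz" has second-to-last letter 'l'. The stems whose second-to-last letter is 'l' (balals → bebalals, marfunilb → bemarfunilb) add the prefix be-.
So nelzisulz → benelzisulz.

benelzisulz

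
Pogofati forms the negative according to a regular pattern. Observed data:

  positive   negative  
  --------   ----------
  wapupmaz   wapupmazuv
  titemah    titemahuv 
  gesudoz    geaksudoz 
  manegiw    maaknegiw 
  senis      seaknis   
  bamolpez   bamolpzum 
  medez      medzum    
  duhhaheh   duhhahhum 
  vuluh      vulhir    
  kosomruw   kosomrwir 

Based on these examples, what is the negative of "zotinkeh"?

zotinkhum

wapupmaz and gesudoz both end in -z yet inflect differently (wapupmazuv, geaksudoz), so the final letter is not what conditions the rule; the last vowel is.
"zotinkeh" has last vowel 'e'. The stems whose last vowel is 'e' (bamolpez → bamolpzum, medez → medzum, duhhaheh → duhhahhum) delete the last vowel and add -um.
So zotinkeh → zotinkhum.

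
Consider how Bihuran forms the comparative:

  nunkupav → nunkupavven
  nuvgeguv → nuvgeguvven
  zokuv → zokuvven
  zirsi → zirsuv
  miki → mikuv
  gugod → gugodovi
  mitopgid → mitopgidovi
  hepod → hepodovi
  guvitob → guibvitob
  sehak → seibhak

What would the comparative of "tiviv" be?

"tiviv" ends in -v. The stems ending in -v (nunkupav → nunkupavven, nuvgeguv → nuvgeguvven, zokuv → zokuvven) double the final consonant and add -en.
The other patterns: stems ending in -i drop the final letter and add -uv; stems ending in -d add -ovi; stems ending in -b or -k insert -ib- after the first vowel.
So tiviv → tivivven.

tivivven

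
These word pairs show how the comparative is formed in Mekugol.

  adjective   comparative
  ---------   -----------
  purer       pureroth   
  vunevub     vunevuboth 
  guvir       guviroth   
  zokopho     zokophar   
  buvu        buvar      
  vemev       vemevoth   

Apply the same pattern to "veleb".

veleboth

buvu and vunevub both have last vowel 'u' yet inflect differently (buvar, vunevuboth), so the last vowel is not what conditions the rule; whether the stem ends in a vowel or a consonant is.
"veleb" ends in a consonant. The stems ending in a consonant (guvir → guviroth, vemev → vemevoth, purer → pureroth) add -oth.
The other pattern: stems ending in a vowel drop the final letter and add -ar.
So veleb → veleboth.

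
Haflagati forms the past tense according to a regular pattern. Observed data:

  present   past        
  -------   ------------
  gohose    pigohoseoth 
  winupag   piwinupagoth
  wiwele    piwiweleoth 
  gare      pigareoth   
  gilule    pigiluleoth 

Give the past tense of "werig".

piwerigoth

Every pair shown (gohose → pigohoseoth, winupag → piwinupagoth, wiwele → piwiweleoth, …) follows the same rule: add pi- … -oth around the stem.
So werig → piwerigoth.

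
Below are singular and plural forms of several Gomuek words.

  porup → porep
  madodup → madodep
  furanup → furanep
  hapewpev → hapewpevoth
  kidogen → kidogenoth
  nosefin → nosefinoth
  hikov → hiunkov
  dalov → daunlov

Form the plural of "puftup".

hapewpev and hikov both end in -v yet inflect differently (hapewpevoth, hiunkov), so the final letter is not what conditions the rule; the last vowel is.
"puftup" has last vowel 'u'. The stems whose last vowel is 'u' (porup → porep, madodup → madodep, furanup → furanep) change the last vowel to 'e'.
The other patterns: stems whose last vowel is 'e' or 'i' add -oth; stems whose last vowel is 'o' insert -un- after the first vowel.
So puftup → puftep.

puftep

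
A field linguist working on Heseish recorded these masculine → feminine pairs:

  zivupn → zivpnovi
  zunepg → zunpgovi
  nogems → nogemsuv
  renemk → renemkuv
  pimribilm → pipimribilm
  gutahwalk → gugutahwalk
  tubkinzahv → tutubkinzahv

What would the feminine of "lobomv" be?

renemk and gutahwalk both end in -k yet inflect differently (renemkuv, gugutahwalk), so the final letter is not what conditions the rule; the second-to-last letter is.
"lobomv" has second-to-last letter 'm'. The stems whose second-to-last letter is 'm' (nogems → nogemsuv, renemk → renemkuv) add -uv.
The other patterns: stems whose second-to-last letter is 'p' delete the last vowel and add -ovi; stems whose second-to-last letter is 'h' or 'l' repeat the first consonant+vowel as a prefix.
So lobomv → lobomvuv.

lobomvuv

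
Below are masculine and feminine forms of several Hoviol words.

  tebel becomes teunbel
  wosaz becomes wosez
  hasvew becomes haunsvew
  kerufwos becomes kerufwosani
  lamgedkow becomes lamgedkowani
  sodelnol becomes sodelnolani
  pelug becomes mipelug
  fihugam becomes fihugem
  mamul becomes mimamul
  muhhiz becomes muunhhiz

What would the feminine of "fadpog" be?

lamgedkow and hasvew both end in -w yet inflect differently (lamgedkowani, haunsvew), so the final letter is not what conditions the rule; the last vowel is.
"fadpog" has last vowel 'o'. The stems whose last vowel is 'o' (lamgedkow → lamgedkowani, sodelnol → sodelnolani, kerufwos → kerufwosani) add -ani.
So fadpog → fadpogani.

fadpogani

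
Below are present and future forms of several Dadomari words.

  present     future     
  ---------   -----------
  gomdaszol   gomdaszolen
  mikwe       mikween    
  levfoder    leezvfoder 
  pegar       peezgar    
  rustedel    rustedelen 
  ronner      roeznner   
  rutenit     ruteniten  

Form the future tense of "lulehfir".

ronner and mikwe both have last vowel 'e' yet inflect differently (roeznner, mikween), so the last vowel is not what conditions the rule; the final letter is.
"lulehfir" ends in -r. The stems ending in -r (ronner → roeznner, pegar → peezgar, levfoder → leezvfoder) insert -ez- after the first vowel.
The other pattern: stems ending in -e, -l or -t add -en.
So lulehfir → luezlehfir.

luezlehfir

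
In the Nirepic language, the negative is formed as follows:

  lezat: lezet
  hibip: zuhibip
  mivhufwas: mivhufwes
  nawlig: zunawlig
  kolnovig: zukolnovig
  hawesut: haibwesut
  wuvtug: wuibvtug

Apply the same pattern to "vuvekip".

zuvuvekip

kolnovig and wuvtug both end in -g yet inflect differently (zukolnovig, wuibvtug), so the final letter is not what conditions the rule; the last vowel is.
"vuvekip" has last vowel 'i'. The stems whose last vowel is 'i' (kolnovig → zukolnovig, hibip → zuhibip, nawlig → zunawlig) add the prefix zu-.
So vuvekip → zuvuvekip.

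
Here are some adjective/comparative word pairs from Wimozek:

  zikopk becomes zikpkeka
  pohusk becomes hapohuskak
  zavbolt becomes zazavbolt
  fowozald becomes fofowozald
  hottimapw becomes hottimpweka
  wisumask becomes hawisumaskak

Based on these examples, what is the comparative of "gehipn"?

"gehipn" has second-to-last letter 'p'. The stems whose second-to-last letter is 'p' (hottimapw → hottimpweka, zikopk → zikpkeka) delete the last vowel and add -eka.
The other patterns: stems whose second-to-last letter is 's' add ha- … -ak around the stem; stems whose second-to-last letter is 'l' repeat the first consonant+vowel as a prefix.
So gehipn → gehpneka.

gehpneka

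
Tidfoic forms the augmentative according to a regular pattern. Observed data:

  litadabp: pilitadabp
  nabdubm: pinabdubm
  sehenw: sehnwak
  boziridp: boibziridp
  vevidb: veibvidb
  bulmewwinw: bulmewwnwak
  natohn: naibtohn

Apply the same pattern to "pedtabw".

pipedtabw

litadabp and boziridp both end in -p yet inflect differently (pilitadabp, boibziridp), so the final letter is not what conditions the rule; the second-to-last letter is.
"pedtabw" has second-to-last letter 'b'. The stems whose second-to-last letter is 'b' (litadabp → pilitadabp, nabdubm → pinabdubm) add the prefix pi-.
The other patterns: stems whose second-to-last letter is 'n' delete the last vowel and add -ak; stems whose second-to-last letter is 'd' or 'h' insert -ib- after the first vowel.
So pedtabw → pipedtabw.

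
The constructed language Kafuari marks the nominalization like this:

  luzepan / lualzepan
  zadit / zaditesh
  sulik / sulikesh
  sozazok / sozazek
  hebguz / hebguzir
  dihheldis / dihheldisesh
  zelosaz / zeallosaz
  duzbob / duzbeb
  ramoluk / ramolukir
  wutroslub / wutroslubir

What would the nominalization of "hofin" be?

hofinesh

"hofin" has last vowel 'i'. The stems whose last vowel is 'i' (dihheldis → dihheldisesh, sulik → sulikesh, zadit → zaditesh) add -esh.
The other patterns: stems whose last vowel is 'o' change the last vowel to 'e'; stems whose last vowel is 'a' insert -al- after the first vowel; stems whose last vowel is 'u' add -ir.
So hofin → hofinesh.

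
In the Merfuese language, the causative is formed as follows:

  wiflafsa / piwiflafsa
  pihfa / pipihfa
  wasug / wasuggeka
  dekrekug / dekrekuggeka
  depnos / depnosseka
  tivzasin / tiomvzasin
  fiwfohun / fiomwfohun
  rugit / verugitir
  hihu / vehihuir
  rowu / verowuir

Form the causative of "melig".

"melig" ends in -g. The stems ending in -g (wasug → wasuggeka, dekrekug → dekrekuggeka) double the final consonant and add -eka.
The other patterns: stems ending in -a add the prefix pi-; stems ending in -n insert -om- after the first vowel; stems ending in -t or -u add ve- … -ir around the stem.
So melig → meliggeka.

meliggeka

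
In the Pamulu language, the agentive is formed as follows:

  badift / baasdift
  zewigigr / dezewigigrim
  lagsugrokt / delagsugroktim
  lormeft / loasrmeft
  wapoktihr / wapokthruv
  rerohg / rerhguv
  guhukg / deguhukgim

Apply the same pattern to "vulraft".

badift and lagsugrokt both end in -t yet inflect differently (baasdift, delagsugroktim), so the final letter is not what conditions the rule; the second-to-last letter is.
"vulraft" has second-to-last letter 'f'. The stems whose second-to-last letter is 'f' (badift → baasdift, lormeft → loasrmeft) insert -as- after the first vowel.
The other patterns: stems whose second-to-last letter is 'g' or 'k' add de- … -im around the stem; stems whose second-to-last letter is 'h' delete the last vowel and add -uv.
So vulraft → vuaslraft.

vuaslraft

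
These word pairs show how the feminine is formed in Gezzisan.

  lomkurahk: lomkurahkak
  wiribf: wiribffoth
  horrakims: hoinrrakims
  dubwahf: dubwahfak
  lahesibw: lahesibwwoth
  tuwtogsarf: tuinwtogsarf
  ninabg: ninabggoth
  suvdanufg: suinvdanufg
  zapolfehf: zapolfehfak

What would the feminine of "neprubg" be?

wiribf and dubwahf both end in -f yet inflect differently (wiribffoth, dubwahfak), so the final letter is not what conditions the rule; the second-to-last letter is.
"neprubg" has second-to-last letter 'b'. The stems whose second-to-last letter is 'b' (ninabg → ninabggoth, lahesibw → lahesibwwoth, wiribf → wiribffoth) double the final consonant and add -oth.
The other patterns: stems whose second-to-last letter is 'h' add -ak; stems whose second-to-last letter is 'f', 'm' or 'r' insert -in- after the first vowel.
So neprubg → neprubggoth.

neprubggoth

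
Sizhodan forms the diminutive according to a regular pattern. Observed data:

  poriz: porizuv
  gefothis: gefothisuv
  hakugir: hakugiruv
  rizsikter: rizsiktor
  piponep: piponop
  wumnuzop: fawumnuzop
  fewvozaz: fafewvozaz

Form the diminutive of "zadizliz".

hakugir and rizsikter both end in -r yet inflect differently (hakugiruv, rizsiktor), so the final letter is not what conditions the rule; the last vowel is.
"zadizliz" has last vowel 'i'. The stems whose last vowel is 'i' (poriz → porizuv, gefothis → gefothisuv, hakugir → hakugiruv) add -uv.
So zadizliz → zadizlizuv.

zadizlizuv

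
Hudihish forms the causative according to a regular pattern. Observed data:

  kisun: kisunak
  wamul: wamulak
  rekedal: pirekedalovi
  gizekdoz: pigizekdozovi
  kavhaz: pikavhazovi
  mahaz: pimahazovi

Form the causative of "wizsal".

wamul and rekedal both end in -l yet inflect differently (wamulak, pirekedalovi), so the final letter is not what conditions the rule; the last vowel is.
"wizsal" has last vowel 'a'. The stems whose last vowel is 'a' (rekedal → pirekedalovi, kavhaz → pikavhazovi, mahaz → pimahazovi) add pi- … -ovi around the stem.
The other pattern: stems whose last vowel is 'u' add -ak.
So wizsal → piwizsalovi.

piwizsalovi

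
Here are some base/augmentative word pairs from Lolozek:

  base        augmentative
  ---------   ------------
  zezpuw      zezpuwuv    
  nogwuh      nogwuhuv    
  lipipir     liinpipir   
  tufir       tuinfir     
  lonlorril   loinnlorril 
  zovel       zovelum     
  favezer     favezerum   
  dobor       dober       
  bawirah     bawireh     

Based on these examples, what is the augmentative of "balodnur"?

balodnuruv

"balodnur" has last vowel 'u'. The stems whose last vowel is 'u' (zezpuw → zezpuwuv, nogwuh → nogwuhuv) add -uv.
The other patterns: stems whose last vowel is 'i' insert -in- after the first vowel; stems whose last vowel is 'e' add -um; stems whose last vowel is 'a' or 'o' change the last vowel to 'e'.
So balodnur → balodnuruv.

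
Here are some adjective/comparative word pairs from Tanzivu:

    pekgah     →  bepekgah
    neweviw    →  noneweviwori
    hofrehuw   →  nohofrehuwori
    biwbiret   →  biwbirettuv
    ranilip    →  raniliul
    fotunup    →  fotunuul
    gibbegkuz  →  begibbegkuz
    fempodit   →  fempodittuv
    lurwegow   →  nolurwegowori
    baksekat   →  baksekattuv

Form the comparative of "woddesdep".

fempodit and neweviw both have last vowel 'i' yet inflect differently (fempodittuv, noneweviwori), so the last vowel is not what conditions the rule; the final letter is.
"woddesdep" ends in -p. The stems ending in -p (fotunup → fotunuul, ranilip → raniliul) drop the final letter and add -ul.
The other patterns: stems ending in -t double the final consonant and add -uv; stems ending in -w add no- … -ori around the stem; stems ending in -h or -z add the prefix be-.
So woddesdep → woddesdeul.

woddesdeul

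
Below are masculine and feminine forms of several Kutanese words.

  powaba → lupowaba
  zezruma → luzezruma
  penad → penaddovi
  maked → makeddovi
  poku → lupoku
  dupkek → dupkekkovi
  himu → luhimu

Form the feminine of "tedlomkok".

tedlomkokkovi

"tedlomkok" ends in a consonant. The stems ending in a consonant (dupkek → dupkekkovi, penad → penaddovi, maked → makeddovi) double the final consonant and add -ovi.
The other pattern: stems ending in a vowel add the prefix lu-.
So tedlomkok → tedlomkokkovi.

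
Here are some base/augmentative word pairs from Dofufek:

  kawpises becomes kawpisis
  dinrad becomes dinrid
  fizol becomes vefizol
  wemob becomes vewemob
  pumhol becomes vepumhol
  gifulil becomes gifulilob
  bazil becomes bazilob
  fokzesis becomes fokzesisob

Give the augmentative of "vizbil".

"vizbil" has last vowel 'i'. The stems whose last vowel is 'i' (gifulil → gifulilob, bazil → bazilob, fokzesis → fokzesisob) add -ob.
So vizbil → vizbilob.

vizbilob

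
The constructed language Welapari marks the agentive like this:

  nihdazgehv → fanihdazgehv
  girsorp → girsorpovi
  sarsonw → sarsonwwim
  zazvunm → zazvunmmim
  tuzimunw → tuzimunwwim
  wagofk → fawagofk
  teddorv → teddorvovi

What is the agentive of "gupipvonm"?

teddorv and nihdazgehv both end in -v yet inflect differently (teddorvovi, fanihdazgehv), so the final letter is not what conditions the rule; the second-to-last letter is.
"gupipvonm" has second-to-last letter 'n'. The stems whose second-to-last letter is 'n' (sarsonw → sarsonwwim, zazvunm → zazvunmmim, tuzimunw → tuzimunwwim) double the final consonant and add -im.
So gupipvonm → gupipvonmmim.

gupipvonmmim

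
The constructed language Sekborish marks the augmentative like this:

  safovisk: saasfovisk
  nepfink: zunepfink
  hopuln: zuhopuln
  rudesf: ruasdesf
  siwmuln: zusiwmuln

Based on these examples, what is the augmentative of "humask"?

huasmask

safovisk and nepfink both end in -k yet inflect differently (saasfovisk, zunepfink), so the final letter is not what conditions the rule; the second-to-last letter is.
"humask" has second-to-last letter 's'. The stems whose second-to-last letter is 's' (rudesf → ruasdesf, safovisk → saasfovisk) insert -as- after the first vowel.
So humask → huasmask.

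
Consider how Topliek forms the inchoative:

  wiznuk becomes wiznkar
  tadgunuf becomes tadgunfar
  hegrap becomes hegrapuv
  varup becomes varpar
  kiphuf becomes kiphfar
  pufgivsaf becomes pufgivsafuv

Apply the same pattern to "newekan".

newekanuv

varup and hegrap both end in -p yet inflect differently (varpar, hegrapuv), so the final letter is not what conditions the rule; the last vowel is.
"newekan" has last vowel 'a'. The stems whose last vowel is 'a' (hegrap → hegrapuv, pufgivsaf → pufgivsafuv) add -uv.
The other pattern: stems whose last vowel is 'u' delete the last vowel and add -ar.
So newekan → newekanuv.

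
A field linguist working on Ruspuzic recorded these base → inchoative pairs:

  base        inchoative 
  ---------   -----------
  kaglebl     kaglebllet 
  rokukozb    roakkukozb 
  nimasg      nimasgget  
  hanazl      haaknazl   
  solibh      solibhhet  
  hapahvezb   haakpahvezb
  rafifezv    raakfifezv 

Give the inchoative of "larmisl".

hanazl and kaglebl both end in -l yet inflect differently (haaknazl, kaglebllet), so the final letter is not what conditions the rule; the second-to-last letter is.
"larmisl" has second-to-last letter 's'. The one such stem in the data (nimasg → nimasgget) doubles the final consonant and adds -et (as do solibh, kaglebl), so the same rule applies.
So larmisl → larmisllet.

larmisllet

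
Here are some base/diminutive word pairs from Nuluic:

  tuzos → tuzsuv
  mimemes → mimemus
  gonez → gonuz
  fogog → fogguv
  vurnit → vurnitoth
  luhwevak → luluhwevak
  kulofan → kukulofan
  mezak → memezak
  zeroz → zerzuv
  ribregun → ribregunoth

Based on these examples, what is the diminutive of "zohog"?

zohguv

mimemes and tuzos both end in -s yet inflect differently (mimemus, tuzsuv), so the final letter is not what conditions the rule; the last vowel is.
"zohog" has last vowel 'o'. The stems whose last vowel is 'o' (tuzos → tuzsuv, fogog → fogguv, zeroz → zerzuv) delete the last vowel and add -uv.
The other patterns: stems whose last vowel is 'a' repeat the first consonant+vowel as a prefix; stems whose last vowel is 'e' change the last vowel to 'u'; stems whose last vowel is 'i' or 'u' add -oth.
So zohog → zohguv.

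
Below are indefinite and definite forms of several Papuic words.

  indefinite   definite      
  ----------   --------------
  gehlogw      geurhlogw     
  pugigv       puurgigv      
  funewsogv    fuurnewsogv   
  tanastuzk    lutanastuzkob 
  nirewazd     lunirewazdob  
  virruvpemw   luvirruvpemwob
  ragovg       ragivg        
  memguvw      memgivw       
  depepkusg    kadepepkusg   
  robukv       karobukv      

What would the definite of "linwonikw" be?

"linwonikw" has second-to-last letter 'k'. The one such stem in the data (robukv → karobukv) adds the prefix ka-, so the same rule applies.
The other patterns: stems whose second-to-last letter is 'g' insert -ur- after the first vowel; stems whose second-to-last letter is 'm' or 'z' add lu- … -ob around the stem; stems whose second-to-last letter is 'v' change the last vowel to 'i'.
So linwonikw → kalinwonikw.

kalinwonikw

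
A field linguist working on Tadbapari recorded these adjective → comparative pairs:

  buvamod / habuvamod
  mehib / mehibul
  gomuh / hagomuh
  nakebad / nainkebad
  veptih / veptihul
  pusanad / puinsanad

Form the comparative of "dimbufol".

hadimbufol

nakebad and buvamod both end in -d yet inflect differently (nainkebad, habuvamod), so the final letter is not what conditions the rule; the last vowel is.
"dimbufol" has last vowel 'o'. The one such stem in the data (buvamod → habuvamod) adds the prefix ha-, so the same rule applies.
The other patterns: stems whose last vowel is 'a' insert -in- after the first vowel; stems whose last vowel is 'i' add -ul.
So dimbufol → hadimbufol.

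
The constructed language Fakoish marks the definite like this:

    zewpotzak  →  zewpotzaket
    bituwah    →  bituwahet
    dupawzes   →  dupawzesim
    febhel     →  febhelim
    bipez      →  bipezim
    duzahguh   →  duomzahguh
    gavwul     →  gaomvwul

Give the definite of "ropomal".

"ropomal" has last vowel 'a'. The stems whose last vowel is 'a' (zewpotzak → zewpotzaket, bituwah → bituwahet) add -et.
So ropomal → ropomalet.

ropomalet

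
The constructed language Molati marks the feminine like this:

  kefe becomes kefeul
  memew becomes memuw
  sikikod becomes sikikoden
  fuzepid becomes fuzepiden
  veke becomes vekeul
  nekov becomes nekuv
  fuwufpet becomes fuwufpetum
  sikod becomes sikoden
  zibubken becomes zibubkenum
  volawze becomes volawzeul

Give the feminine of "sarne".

veke and zibubken both have last vowel 'e' yet inflect differently (vekeul, zibubkenum), so the last vowel is not what conditions the rule; the final letter is.
"sarne" ends in -e. The stems ending in -e (veke → vekeul, volawze → volawzeul, kefe → kefeul) add -ul.
The other patterns: stems ending in -d add -en; stems ending in -n or -t add -um; stems ending in -v or -w change the last vowel to 'u'.
So sarne → sarneul.

sarneul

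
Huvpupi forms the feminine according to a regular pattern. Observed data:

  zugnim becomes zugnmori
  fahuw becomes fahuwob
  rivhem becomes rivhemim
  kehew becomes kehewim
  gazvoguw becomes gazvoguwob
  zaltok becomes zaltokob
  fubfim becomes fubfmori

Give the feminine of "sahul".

sahulob

"sahul" has last vowel 'u'. The stems whose last vowel is 'u' (gazvoguw → gazvoguwob, fahuw → fahuwob) add -ob.
So sahul → sahulob.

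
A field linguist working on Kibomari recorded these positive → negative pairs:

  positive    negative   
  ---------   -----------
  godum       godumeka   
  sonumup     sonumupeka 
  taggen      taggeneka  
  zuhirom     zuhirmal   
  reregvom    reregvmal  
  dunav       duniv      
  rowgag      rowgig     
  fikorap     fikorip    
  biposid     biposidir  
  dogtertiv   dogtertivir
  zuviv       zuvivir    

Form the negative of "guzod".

godum and zuhirom both end in -m yet inflect differently (godumeka, zuhirmal), so the final letter is not what conditions the rule; the last vowel is.
"guzod" has last vowel 'o'. The stems whose last vowel is 'o' (zuhirom → zuhirmal, reregvom → reregvmal) delete the last vowel and add -al.
So guzod → guzdal.

guzdal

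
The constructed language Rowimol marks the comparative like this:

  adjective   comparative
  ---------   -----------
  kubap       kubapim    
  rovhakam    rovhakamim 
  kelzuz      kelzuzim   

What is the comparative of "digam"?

Every pair shown (kubap → kubapim, rovhakam → rovhakamim, kelzuz → kelzuzim) follows the same rule: add -im.
So digam → digamim.

digamim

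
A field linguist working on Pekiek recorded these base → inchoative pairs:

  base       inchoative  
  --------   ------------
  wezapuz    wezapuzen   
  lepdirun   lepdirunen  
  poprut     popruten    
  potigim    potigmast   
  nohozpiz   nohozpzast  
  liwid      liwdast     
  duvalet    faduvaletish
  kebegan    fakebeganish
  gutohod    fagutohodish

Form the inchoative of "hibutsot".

wezapuz and nohozpiz both end in -z yet inflect differently (wezapuzen, nohozpzast), so the final letter is not what conditions the rule; the last vowel is.
"hibutsot" has last vowel 'o'. The one such stem in the data (gutohod → fagutohodish) adds fa- … -ish around the stem, so the same rule applies.
The other patterns: stems whose last vowel is 'u' add -en; stems whose last vowel is 'i' delete the last vowel and add -ast.
So hibutsot → fahibutsotish.

fahibutsotish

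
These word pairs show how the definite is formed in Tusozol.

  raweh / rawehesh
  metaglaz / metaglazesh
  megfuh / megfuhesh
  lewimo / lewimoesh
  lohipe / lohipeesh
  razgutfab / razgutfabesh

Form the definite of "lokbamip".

lokbamipesh

Every pair shown (raweh → rawehesh, metaglaz → metaglazesh, megfuh → megfuhesh, …) follows the same rule: add -esh.
So lokbamip → lokbamipesh.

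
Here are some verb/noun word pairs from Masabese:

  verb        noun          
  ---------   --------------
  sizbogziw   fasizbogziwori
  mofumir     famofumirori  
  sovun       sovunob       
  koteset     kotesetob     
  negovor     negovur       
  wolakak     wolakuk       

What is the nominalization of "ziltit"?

faziltitori

mofumir and negovor both end in -r yet inflect differently (famofumirori, negovur), so the final letter is not what conditions the rule; the last vowel is.
"ziltit" has last vowel 'i'. The stems whose last vowel is 'i' (sizbogziw → fasizbogziwori, mofumir → famofumirori) add fa- … -ori around the stem.
So ziltit → faziltitori.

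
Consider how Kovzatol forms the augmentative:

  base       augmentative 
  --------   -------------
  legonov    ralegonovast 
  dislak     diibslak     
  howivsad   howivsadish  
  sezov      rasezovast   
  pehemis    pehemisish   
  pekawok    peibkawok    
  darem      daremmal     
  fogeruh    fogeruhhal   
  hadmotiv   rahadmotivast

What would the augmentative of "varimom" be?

pekawok and legonov both have last vowel 'o' yet inflect differently (peibkawok, ralegonovast), so the last vowel is not what conditions the rule; the final letter is.
"varimom" ends in -m. The one such stem in the data (darem → daremmal) doubles the final consonant and adds -al (as does fogeruh), so the same rule applies.
The other patterns: stems ending in -k insert -ib- after the first vowel; stems ending in -v add ra- … -ast around the stem; stems ending in -d or -s add -ish.
So varimom → varimommal.

varimommal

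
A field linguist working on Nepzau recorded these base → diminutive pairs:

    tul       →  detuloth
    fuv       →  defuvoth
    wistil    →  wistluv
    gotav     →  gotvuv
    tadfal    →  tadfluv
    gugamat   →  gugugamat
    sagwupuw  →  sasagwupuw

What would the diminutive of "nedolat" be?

tul and wistil both end in -l yet inflect differently (detuloth, wistluv), so the final letter is not what conditions the rule; the number of vowels is.
"nedolat" has 3 vowels. The stems with 3 vowels (gugamat → gugugamat, sagwupuw → sasagwupuw) repeat the first consonant+vowel as a prefix.
The other patterns: stems with 1 vowel add de- … -oth around the stem; stems with 2 vowels delete the last vowel and add -uv.
So nedolat → nenedolat.

nenedolat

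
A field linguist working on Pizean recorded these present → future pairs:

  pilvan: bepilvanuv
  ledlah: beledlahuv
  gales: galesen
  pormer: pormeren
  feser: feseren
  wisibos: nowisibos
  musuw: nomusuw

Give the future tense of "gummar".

gales and wisibos both end in -s yet inflect differently (galesen, nowisibos), so the final letter is not what conditions the rule; the last vowel is.
"gummar" has last vowel 'a'. The stems whose last vowel is 'a' (pilvan → bepilvanuv, ledlah → beledlahuv) add be- … -uv around the stem.
So gummar → begummaruv.

begummaruv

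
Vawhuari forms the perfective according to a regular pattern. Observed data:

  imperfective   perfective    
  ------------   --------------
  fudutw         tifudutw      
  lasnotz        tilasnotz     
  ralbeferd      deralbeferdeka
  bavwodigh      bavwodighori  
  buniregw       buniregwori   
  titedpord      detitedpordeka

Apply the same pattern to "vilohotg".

tivilohotg

"vilohotg" has second-to-last letter 't'. The stems whose second-to-last letter is 't' (fudutw → tifudutw, lasnotz → tilasnotz) add the prefix ti-.
So vilohotg → tivilohotg.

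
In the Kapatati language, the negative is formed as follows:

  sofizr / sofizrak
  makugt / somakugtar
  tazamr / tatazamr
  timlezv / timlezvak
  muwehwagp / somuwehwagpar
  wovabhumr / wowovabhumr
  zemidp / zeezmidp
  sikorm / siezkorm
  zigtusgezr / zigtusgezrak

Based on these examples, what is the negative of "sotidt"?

soeztidt

zigtusgezr and tazamr both end in -r yet inflect differently (zigtusgezrak, tatazamr), so the final letter is not what conditions the rule; the second-to-last letter is.
"sotidt" has second-to-last letter 'd'. The one such stem in the data (zemidp → zeezmidp) inserts -ez- after the first vowel (as does sikorm), so the same rule applies.
The other patterns: stems whose second-to-last letter is 'z' add -ak; stems whose second-to-last letter is 'g' add so- … -ar around the stem; stems whose second-to-last letter is 'm' repeat the first consonant+vowel as a prefix.
So sotidt → soeztidt.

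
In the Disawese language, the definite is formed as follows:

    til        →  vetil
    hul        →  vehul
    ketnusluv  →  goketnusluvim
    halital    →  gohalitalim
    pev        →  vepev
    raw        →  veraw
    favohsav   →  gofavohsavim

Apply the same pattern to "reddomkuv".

goreddomkuvim

halital and til both end in -l yet inflect differently (gohalitalim, vetil), so the final letter is not what conditions the rule; the number of vowels is.
"reddomkuv" has 3 vowels. The stems with 3 vowels (favohsav → gofavohsavim, halital → gohalitalim, ketnusluv → goketnusluvim) add go- … -im around the stem.
The other pattern: stems with 1 vowel add the prefix ve-.
So reddomkuv → goreddomkuvim.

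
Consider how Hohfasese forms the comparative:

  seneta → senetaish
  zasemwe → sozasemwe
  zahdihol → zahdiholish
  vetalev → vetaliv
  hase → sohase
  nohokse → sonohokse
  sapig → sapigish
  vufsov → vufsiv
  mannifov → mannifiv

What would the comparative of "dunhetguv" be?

dunhetgiv

nohokse and vetalev both have last vowel 'e' yet inflect differently (sonohokse, vetaliv), so the last vowel is not what conditions the rule; the final letter is.
"dunhetguv" ends in -v. The stems ending in -v (vufsov → vufsiv, vetalev → vetaliv, mannifov → mannifiv) change the last vowel to 'i'.
The other patterns: stems ending in -e add the prefix so-; stems ending in -a, -g or -l add -ish.
So dunhetguv → dunhetgiv.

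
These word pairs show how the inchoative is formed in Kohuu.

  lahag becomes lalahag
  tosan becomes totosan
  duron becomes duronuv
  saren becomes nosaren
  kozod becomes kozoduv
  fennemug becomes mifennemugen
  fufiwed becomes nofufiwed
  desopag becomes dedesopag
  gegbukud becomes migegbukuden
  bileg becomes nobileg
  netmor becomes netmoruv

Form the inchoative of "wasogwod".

"wasogwod" has last vowel 'o'. The stems whose last vowel is 'o' (duron → duronuv, kozod → kozoduv, netmor → netmoruv) add -uv.
The other patterns: stems whose last vowel is 'e' add the prefix no-; stems whose last vowel is 'a' repeat the first consonant+vowel as a prefix; stems whose last vowel is 'u' add mi- … -en around the stem.
So wasogwod → wasogwoduv.

wasogwoduv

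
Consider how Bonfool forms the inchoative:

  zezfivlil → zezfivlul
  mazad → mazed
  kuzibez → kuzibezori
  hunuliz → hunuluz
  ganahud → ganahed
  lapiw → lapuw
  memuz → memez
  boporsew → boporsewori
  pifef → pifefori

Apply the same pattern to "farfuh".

farfeh

boporsew and lapiw both end in -w yet inflect differently (boporsewori, lapuw), so the final letter is not what conditions the rule; the last vowel is.
"farfuh" has last vowel 'u'. The stems whose last vowel is 'u' (ganahud → ganahed, memuz → memez) change the last vowel to 'e'.
So farfuh → farfeh.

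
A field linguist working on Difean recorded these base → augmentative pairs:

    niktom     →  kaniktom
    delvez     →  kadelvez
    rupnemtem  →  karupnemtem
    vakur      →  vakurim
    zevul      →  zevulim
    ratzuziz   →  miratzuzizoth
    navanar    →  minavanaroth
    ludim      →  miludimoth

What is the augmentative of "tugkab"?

mitugkaboth

delvez and ratzuziz both end in -z yet inflect differently (kadelvez, miratzuzizoth), so the final letter is not what conditions the rule; the last vowel is.
"tugkab" has last vowel 'a'. The one such stem in the data (navanar → minavanaroth) adds mi- … -oth around the stem, so the same rule applies.
The other patterns: stems whose last vowel is 'e' or 'o' add the prefix ka-; stems whose last vowel is 'u' add -im.
So tugkab → mitugkaboth.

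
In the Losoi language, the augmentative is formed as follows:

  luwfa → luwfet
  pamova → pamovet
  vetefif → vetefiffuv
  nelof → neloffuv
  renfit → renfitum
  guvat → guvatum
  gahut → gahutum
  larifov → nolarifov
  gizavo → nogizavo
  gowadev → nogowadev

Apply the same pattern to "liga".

vetefif and renfit both have last vowel 'i' yet inflect differently (vetefiffuv, renfitum), so the last vowel is not what conditions the rule; the final letter is.
"liga" ends in -a. The stems ending in -a (luwfa → luwfet, pamova → pamovet) drop the final letter and add -et.
So liga → liget.

liget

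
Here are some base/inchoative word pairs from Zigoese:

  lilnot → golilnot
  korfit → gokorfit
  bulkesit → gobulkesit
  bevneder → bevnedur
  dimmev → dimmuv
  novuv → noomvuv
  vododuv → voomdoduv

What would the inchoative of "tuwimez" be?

dimmev and novuv both end in -v yet inflect differently (dimmuv, noomvuv), so the final letter is not what conditions the rule; the last vowel is.
"tuwimez" has last vowel 'e'. The stems whose last vowel is 'e' (bevneder → bevnedur, dimmev → dimmuv) change the last vowel to 'u'.
The other patterns: stems whose last vowel is 'i' or 'o' add the prefix go-; stems whose last vowel is 'u' insert -om- after the first vowel.
So tuwimez → tuwimuz.

tuwimuz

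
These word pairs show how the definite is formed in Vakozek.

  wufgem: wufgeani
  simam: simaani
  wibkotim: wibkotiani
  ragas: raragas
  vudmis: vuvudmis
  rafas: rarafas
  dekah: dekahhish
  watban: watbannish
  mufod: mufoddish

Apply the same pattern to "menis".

simam and ragas both have last vowel 'a' yet inflect differently (simaani, raragas), so the last vowel is not what conditions the rule; the final letter is.
"menis" ends in -s. The stems ending in -s (ragas → raragas, vudmis → vuvudmis, rafas → rarafas) repeat the first consonant+vowel as a prefix.
The other patterns: stems ending in -m drop the final letter and add -ani; stems ending in -d, -h or -n double the final consonant and add -ish.
So menis → memenis.

memenis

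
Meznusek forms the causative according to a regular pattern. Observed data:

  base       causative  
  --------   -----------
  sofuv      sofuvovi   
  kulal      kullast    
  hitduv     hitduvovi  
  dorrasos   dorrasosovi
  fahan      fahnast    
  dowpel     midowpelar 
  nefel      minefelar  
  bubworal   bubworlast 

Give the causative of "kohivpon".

kohivponovi

nefel and kulal both end in -l yet inflect differently (minefelar, kullast), so the final letter is not what conditions the rule; the last vowel is.
"kohivpon" has last vowel 'o'. The one such stem in the data (dorrasos → dorrasosovi) adds -ovi, so the same rule applies.
So kohivpon → kohivponovi.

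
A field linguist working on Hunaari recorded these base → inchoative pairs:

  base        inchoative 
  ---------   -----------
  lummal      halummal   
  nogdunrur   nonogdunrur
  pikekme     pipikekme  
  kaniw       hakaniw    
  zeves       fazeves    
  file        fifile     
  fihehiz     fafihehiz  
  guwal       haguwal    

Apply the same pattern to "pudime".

pupudime

"pudime" ends in -e. The stems ending in -e (pikekme → pipikekme, file → fifile) repeat the first consonant+vowel as a prefix.
The other patterns: stems ending in -l or -w add the prefix ha-; stems ending in -s or -z add the prefix fa-.
So pudime → pupudime.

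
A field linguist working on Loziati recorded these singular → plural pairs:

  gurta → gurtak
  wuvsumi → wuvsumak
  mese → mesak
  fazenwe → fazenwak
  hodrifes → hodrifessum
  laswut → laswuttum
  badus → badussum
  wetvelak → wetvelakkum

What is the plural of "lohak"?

lohakkum

mese and hodrifes both have last vowel 'e' yet inflect differently (mesak, hodrifessum), so the last vowel is not what conditions the rule; whether the stem ends in a vowel or a consonant is.
"lohak" ends in a consonant. The stems ending in a consonant (hodrifes → hodrifessum, laswut → laswuttum, badus → badussum) double the final consonant and add -um.
The other pattern: stems ending in a vowel drop the final letter and add -ak.
So lohak → lohakkum.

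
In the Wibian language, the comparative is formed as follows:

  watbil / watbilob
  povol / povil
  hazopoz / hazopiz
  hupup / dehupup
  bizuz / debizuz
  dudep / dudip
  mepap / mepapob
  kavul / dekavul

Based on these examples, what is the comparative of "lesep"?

kavul and povol both end in -l yet inflect differently (dekavul, povil), so the final letter is not what conditions the rule; the last vowel is.
"lesep" has last vowel 'e'. The one such stem in the data (dudep → dudip) changes the last vowel to 'i' (as do povol, hazopoz), so the same rule applies.
The other patterns: stems whose last vowel is 'u' add the prefix de-; stems whose last vowel is 'a' or 'i' add -ob.
So lesep → lesip.

lesip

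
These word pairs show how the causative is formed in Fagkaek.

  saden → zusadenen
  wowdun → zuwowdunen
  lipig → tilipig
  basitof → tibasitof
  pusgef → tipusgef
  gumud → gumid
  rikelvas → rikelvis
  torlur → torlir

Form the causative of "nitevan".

zunitevanen

"nitevan" ends in -n. The stems ending in -n (saden → zusadenen, wowdun → zuwowdunen) add zu- … -en around the stem.
So nitevan → zunitevanen.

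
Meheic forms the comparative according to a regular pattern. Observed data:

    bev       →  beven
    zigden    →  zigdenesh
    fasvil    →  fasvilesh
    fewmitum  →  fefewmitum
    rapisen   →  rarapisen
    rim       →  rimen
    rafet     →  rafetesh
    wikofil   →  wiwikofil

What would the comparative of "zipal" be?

zipalesh

rim and fewmitum both end in -m yet inflect differently (rimen, fefewmitum), so the final letter is not what conditions the rule; the number of vowels is.
"zipal" has 2 vowels. The stems with 2 vowels (zigden → zigdenesh, rafet → rafetesh, fasvil → fasvilesh) add -esh.
So zipal → zipalesh.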